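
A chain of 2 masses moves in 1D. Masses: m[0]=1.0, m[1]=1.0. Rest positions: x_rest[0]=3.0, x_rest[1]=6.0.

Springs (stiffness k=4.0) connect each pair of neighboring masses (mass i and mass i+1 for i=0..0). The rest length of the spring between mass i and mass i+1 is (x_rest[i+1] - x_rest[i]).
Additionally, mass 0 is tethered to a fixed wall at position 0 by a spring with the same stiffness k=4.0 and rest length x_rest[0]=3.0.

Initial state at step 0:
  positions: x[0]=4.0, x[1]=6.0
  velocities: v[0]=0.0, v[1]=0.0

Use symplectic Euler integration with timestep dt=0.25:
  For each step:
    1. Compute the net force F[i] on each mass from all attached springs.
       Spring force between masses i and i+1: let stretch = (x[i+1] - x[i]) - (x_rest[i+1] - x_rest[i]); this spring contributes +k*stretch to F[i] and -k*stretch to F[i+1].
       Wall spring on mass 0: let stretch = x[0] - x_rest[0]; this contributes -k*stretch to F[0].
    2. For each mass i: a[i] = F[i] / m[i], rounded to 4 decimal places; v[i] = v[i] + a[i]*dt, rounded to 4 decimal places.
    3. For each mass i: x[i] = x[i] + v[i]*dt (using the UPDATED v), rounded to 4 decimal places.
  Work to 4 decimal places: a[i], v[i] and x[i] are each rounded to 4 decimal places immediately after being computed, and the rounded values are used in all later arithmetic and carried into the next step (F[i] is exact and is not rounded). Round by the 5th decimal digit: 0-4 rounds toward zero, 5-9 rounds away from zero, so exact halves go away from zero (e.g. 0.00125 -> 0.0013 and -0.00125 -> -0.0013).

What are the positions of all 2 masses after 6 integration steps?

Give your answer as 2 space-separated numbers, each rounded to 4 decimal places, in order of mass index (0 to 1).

Step 0: x=[4.0000 6.0000] v=[0.0000 0.0000]
Step 1: x=[3.5000 6.2500] v=[-2.0000 1.0000]
Step 2: x=[2.8125 6.5625] v=[-2.7500 1.2500]
Step 3: x=[2.3594 6.6875] v=[-1.8125 0.5000]
Step 4: x=[2.3985 6.4805] v=[0.1562 -0.8281]
Step 5: x=[2.8584 6.0030] v=[1.8397 -1.9101]
Step 6: x=[3.3899 5.4893] v=[2.1259 -2.0547]

Answer: 3.3899 5.4893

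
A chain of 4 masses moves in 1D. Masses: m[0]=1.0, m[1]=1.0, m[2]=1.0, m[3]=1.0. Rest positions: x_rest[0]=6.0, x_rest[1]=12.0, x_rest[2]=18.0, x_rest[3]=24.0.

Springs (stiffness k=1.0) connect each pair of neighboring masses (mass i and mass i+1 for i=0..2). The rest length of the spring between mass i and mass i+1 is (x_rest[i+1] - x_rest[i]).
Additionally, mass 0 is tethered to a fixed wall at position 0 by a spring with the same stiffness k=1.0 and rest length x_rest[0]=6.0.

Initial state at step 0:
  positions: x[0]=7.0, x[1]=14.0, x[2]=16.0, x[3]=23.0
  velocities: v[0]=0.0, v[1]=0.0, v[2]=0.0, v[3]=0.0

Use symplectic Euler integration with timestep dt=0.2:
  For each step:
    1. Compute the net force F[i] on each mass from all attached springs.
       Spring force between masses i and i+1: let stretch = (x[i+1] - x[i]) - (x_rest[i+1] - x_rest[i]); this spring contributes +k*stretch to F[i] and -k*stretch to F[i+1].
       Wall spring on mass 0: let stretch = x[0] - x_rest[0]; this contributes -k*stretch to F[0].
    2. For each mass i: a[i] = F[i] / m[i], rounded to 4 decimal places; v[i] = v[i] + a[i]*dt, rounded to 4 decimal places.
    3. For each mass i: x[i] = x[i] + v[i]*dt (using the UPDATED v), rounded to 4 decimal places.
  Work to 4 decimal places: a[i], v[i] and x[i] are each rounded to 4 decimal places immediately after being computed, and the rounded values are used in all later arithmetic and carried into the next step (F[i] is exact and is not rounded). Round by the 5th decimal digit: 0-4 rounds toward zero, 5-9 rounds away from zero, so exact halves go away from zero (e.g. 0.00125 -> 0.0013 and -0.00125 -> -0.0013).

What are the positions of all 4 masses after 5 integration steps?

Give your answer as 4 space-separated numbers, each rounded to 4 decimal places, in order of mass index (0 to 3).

Answer: 6.7625 11.7527 18.1949 22.6984

Derivation:
Step 0: x=[7.0000 14.0000 16.0000 23.0000] v=[0.0000 0.0000 0.0000 0.0000]
Step 1: x=[7.0000 13.8000 16.2000 22.9600] v=[0.0000 -1.0000 1.0000 -0.2000]
Step 2: x=[6.9920 13.4240 16.5744 22.8896] v=[-0.0400 -1.8800 1.8720 -0.3520]
Step 3: x=[6.9616 12.9167 17.0754 22.8066] v=[-0.1520 -2.5363 2.5050 -0.4150]
Step 4: x=[6.8909 12.3376 17.6393 22.7344] v=[-0.3533 -2.8956 2.8195 -0.3612]
Step 5: x=[6.7625 11.7527 18.1949 22.6984] v=[-0.6421 -2.9246 2.7782 -0.1802]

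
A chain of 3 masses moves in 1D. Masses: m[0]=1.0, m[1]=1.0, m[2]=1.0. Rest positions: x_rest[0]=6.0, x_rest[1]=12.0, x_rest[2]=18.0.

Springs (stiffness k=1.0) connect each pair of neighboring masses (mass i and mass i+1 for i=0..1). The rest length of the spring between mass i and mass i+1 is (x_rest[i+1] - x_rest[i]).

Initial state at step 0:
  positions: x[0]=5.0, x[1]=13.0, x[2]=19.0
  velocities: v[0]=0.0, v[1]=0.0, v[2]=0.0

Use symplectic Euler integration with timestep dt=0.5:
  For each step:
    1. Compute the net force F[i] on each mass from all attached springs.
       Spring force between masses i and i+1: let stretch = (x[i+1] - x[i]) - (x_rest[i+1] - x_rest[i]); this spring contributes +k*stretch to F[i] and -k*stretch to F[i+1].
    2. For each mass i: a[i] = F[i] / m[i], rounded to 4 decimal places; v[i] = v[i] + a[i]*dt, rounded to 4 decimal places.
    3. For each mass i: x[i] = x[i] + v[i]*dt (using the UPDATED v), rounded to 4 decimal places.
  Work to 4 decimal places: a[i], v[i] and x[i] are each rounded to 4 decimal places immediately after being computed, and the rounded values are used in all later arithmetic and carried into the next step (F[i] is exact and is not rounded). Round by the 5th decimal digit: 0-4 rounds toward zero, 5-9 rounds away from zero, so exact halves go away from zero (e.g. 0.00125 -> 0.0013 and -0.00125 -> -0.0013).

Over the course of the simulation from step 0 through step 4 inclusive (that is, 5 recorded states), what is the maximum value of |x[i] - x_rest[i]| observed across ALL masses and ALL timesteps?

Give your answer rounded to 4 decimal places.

Step 0: x=[5.0000 13.0000 19.0000] v=[0.0000 0.0000 0.0000]
Step 1: x=[5.5000 12.5000 19.0000] v=[1.0000 -1.0000 0.0000]
Step 2: x=[6.2500 11.8750 18.8750] v=[1.5000 -1.2500 -0.2500]
Step 3: x=[6.9063 11.5938 18.5000] v=[1.3125 -0.5625 -0.7500]
Step 4: x=[7.2345 11.8673 17.8985] v=[0.6563 0.5469 -1.2031]
Max displacement = 1.2345

Answer: 1.2345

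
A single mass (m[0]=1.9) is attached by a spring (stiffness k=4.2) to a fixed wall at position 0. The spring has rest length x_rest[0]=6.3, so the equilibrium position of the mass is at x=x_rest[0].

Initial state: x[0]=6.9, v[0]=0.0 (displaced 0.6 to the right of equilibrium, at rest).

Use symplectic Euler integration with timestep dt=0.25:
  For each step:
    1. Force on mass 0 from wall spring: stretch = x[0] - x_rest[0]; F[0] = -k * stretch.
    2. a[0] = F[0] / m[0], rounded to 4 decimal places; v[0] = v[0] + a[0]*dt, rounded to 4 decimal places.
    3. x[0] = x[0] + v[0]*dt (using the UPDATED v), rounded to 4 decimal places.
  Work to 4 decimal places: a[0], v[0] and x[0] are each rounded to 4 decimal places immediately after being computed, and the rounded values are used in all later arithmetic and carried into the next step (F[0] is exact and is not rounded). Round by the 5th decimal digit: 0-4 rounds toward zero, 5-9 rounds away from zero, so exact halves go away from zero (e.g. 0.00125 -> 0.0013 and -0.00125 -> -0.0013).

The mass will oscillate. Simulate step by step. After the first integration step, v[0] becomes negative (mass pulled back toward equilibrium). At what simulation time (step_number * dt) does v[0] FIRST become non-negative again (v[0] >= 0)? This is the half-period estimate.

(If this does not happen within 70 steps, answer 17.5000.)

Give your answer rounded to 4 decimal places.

Step 0: x=[6.9000] v=[0.0000]
Step 1: x=[6.8171] v=[-0.3316]
Step 2: x=[6.6628] v=[-0.6174]
Step 3: x=[6.4583] v=[-0.8179]
Step 4: x=[6.2320] v=[-0.9054]
Step 5: x=[6.0151] v=[-0.8678]
Step 6: x=[5.8375] v=[-0.7104]
Step 7: x=[5.7238] v=[-0.4548]
Step 8: x=[5.6897] v=[-0.1364]
Step 9: x=[5.7399] v=[0.2009]
First v>=0 after going negative at step 9, time=2.2500

Answer: 2.2500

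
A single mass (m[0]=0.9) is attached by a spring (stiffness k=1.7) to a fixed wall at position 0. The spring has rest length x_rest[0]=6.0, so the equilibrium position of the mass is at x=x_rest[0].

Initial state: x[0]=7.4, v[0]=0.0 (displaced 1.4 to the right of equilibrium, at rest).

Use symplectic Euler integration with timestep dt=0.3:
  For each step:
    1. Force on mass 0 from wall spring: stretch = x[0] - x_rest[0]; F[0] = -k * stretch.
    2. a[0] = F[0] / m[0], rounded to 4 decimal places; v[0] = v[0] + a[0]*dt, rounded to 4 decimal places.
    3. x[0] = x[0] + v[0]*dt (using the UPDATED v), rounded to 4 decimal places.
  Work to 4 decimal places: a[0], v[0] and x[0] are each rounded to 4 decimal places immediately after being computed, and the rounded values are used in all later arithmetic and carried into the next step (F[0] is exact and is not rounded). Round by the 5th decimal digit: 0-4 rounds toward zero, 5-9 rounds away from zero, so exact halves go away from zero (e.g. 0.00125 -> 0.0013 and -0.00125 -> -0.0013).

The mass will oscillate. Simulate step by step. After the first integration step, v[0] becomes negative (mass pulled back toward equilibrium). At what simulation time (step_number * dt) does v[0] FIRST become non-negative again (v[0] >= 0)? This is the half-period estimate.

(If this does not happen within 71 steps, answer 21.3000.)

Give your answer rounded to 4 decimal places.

Answer: 2.4000

Derivation:
Step 0: x=[7.4000] v=[0.0000]
Step 1: x=[7.1620] v=[-0.7933]
Step 2: x=[6.7265] v=[-1.4518]
Step 3: x=[6.1675] v=[-1.8635]
Step 4: x=[5.5800] v=[-1.9584]
Step 5: x=[5.0639] v=[-1.7204]
Step 6: x=[4.7069] v=[-1.1899]
Step 7: x=[4.5697] v=[-0.4572]
Step 8: x=[4.6757] v=[0.3533]
First v>=0 after going negative at step 8, time=2.4000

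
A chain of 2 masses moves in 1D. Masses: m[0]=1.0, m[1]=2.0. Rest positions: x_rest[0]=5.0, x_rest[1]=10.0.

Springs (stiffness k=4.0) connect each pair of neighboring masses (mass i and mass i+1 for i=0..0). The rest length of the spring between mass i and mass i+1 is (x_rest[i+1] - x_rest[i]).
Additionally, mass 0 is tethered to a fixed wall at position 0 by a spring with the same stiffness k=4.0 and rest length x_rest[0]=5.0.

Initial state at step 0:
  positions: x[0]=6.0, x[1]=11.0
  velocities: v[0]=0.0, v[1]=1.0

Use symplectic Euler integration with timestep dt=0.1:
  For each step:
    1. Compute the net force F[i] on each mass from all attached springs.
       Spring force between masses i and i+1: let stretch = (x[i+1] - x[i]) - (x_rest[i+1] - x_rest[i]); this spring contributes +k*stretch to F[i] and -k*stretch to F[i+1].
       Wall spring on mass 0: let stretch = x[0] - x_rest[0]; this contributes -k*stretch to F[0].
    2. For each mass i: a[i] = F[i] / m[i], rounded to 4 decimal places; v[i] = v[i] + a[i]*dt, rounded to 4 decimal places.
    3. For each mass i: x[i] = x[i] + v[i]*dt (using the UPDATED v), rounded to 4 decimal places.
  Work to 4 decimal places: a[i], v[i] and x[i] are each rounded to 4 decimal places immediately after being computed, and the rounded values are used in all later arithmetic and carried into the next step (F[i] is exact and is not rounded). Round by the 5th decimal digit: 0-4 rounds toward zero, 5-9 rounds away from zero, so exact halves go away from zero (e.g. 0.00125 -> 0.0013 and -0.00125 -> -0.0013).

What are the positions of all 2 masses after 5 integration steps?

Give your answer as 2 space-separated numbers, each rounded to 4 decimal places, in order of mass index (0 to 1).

Step 0: x=[6.0000 11.0000] v=[0.0000 1.0000]
Step 1: x=[5.9600 11.1000] v=[-0.4000 1.0000]
Step 2: x=[5.8872 11.1972] v=[-0.7280 0.9720]
Step 3: x=[5.7913 11.2882] v=[-0.9589 0.9100]
Step 4: x=[5.6836 11.3693] v=[-1.0767 0.8106]
Step 5: x=[5.5760 11.4367] v=[-1.0759 0.6735]

Answer: 5.5760 11.4367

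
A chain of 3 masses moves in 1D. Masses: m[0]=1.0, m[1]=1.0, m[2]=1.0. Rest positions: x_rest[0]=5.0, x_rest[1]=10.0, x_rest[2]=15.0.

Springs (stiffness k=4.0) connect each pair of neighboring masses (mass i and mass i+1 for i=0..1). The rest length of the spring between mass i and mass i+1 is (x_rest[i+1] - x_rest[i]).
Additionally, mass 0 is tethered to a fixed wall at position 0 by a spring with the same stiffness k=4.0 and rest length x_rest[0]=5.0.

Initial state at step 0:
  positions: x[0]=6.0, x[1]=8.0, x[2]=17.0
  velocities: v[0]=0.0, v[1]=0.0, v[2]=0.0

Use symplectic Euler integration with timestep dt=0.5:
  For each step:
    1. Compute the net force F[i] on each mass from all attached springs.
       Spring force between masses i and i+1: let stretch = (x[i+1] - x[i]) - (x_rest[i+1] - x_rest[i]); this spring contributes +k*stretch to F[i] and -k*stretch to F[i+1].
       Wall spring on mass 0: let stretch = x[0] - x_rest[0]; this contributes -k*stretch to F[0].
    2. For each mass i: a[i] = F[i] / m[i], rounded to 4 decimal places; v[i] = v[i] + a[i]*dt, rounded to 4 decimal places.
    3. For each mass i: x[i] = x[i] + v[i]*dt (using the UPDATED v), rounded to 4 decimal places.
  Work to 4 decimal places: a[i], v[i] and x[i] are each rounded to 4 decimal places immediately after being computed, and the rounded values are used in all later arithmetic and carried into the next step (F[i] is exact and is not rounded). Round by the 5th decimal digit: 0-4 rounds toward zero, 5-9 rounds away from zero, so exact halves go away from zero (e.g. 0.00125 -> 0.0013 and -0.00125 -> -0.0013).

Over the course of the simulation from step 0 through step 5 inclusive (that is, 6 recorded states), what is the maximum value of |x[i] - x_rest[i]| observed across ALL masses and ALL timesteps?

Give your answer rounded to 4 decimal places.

Step 0: x=[6.0000 8.0000 17.0000] v=[0.0000 0.0000 0.0000]
Step 1: x=[2.0000 15.0000 13.0000] v=[-8.0000 14.0000 -8.0000]
Step 2: x=[9.0000 7.0000 16.0000] v=[14.0000 -16.0000 6.0000]
Step 3: x=[5.0000 10.0000 15.0000] v=[-8.0000 6.0000 -2.0000]
Step 4: x=[1.0000 13.0000 14.0000] v=[-8.0000 6.0000 -2.0000]
Step 5: x=[8.0000 5.0000 17.0000] v=[14.0000 -16.0000 6.0000]
Max displacement = 5.0000

Answer: 5.0000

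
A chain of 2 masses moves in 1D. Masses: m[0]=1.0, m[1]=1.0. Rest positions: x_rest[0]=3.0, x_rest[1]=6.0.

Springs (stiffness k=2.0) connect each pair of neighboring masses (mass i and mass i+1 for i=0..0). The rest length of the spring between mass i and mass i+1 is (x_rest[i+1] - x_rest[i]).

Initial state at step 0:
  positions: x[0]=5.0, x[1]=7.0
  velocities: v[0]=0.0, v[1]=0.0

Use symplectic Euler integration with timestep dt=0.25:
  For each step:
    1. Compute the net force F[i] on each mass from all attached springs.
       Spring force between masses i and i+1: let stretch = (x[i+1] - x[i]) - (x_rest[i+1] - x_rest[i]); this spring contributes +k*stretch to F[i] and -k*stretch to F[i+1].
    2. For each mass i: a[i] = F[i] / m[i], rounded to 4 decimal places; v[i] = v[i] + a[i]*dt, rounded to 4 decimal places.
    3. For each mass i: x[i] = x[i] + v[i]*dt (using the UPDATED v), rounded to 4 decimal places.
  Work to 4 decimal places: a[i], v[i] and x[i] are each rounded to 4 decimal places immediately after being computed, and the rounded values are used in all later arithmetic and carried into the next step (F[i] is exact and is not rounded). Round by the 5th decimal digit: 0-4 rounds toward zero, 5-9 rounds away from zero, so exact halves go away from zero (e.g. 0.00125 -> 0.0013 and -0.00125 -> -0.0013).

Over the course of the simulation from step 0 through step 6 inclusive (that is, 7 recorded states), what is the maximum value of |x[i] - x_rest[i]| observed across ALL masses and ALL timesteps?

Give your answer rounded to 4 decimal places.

Answer: 2.0113

Derivation:
Step 0: x=[5.0000 7.0000] v=[0.0000 0.0000]
Step 1: x=[4.8750 7.1250] v=[-0.5000 0.5000]
Step 2: x=[4.6563 7.3438] v=[-0.8750 0.8750]
Step 3: x=[4.3985 7.6016] v=[-1.0313 1.0313]
Step 4: x=[4.1661 7.8341] v=[-0.9298 0.9298]
Step 5: x=[4.0172 7.9831] v=[-0.5958 0.5958]
Step 6: x=[3.9890 8.0113] v=[-0.1129 0.1129]
Max displacement = 2.0113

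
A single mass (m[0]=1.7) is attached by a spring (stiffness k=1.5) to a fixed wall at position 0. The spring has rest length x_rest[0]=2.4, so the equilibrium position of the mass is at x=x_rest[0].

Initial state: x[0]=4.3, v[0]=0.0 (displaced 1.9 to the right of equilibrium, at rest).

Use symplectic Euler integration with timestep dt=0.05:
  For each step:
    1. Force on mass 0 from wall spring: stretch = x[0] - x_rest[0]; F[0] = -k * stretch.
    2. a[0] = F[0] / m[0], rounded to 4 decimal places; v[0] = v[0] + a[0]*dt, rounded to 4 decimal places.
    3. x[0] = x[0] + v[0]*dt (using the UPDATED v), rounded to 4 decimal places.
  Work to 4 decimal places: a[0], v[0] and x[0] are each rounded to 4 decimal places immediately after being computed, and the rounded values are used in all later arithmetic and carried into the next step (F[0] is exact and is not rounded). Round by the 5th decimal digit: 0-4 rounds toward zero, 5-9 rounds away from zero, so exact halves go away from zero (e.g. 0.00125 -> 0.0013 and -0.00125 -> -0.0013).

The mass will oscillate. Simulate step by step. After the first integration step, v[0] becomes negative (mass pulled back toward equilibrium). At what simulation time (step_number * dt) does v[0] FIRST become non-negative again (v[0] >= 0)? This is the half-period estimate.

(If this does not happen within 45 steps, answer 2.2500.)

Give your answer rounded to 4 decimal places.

Answer: 2.2500

Derivation:
Step 0: x=[4.3000] v=[0.0000]
Step 1: x=[4.2958] v=[-0.0838]
Step 2: x=[4.2874] v=[-0.1674]
Step 3: x=[4.2749] v=[-0.2507]
Step 4: x=[4.2582] v=[-0.3334]
Step 5: x=[4.2374] v=[-0.4154]
Step 6: x=[4.2126] v=[-0.4965]
Step 7: x=[4.1838] v=[-0.5765]
Step 8: x=[4.1510] v=[-0.6552]
Step 9: x=[4.1144] v=[-0.7325]
Step 10: x=[4.0740] v=[-0.8081]
Step 11: x=[4.0299] v=[-0.8820]
Step 12: x=[3.9822] v=[-0.9539]
Step 13: x=[3.9310] v=[-1.0237]
Step 14: x=[3.8764] v=[-1.0912]
Step 15: x=[3.8186] v=[-1.1563]
Step 16: x=[3.7577] v=[-1.2189]
Step 17: x=[3.6938] v=[-1.2788]
Step 18: x=[3.6270] v=[-1.3359]
Step 19: x=[3.5575] v=[-1.3900]
Step 20: x=[3.4854] v=[-1.4411]
Step 21: x=[3.4110] v=[-1.4890]
Step 22: x=[3.3343] v=[-1.5336]
Step 23: x=[3.2556] v=[-1.5748]
Step 24: x=[3.1750] v=[-1.6125]
Step 25: x=[3.0927] v=[-1.6467]
Step 26: x=[3.0088] v=[-1.6773]
Step 27: x=[2.9236] v=[-1.7042]
Step 28: x=[2.8372] v=[-1.7273]
Step 29: x=[2.7499] v=[-1.7466]
Step 30: x=[2.6618] v=[-1.7620]
Step 31: x=[2.5731] v=[-1.7736]
Step 32: x=[2.4840] v=[-1.7812]
Step 33: x=[2.3948] v=[-1.7849]
Step 34: x=[2.3056] v=[-1.7847]
Step 35: x=[2.2166] v=[-1.7805]
Step 36: x=[2.1280] v=[-1.7724]
Step 37: x=[2.0400] v=[-1.7604]
Step 38: x=[1.9528] v=[-1.7445]
Step 39: x=[1.8666] v=[-1.7248]
Step 40: x=[1.7815] v=[-1.7013]
Step 41: x=[1.6978] v=[-1.6740]
Step 42: x=[1.6157] v=[-1.6430]
Step 43: x=[1.5353] v=[-1.6084]
Step 44: x=[1.4568] v=[-1.5703]
Step 45: x=[1.3804] v=[-1.5287]
v[0] did not become non-negative within 45 steps; using fallback time=2.2500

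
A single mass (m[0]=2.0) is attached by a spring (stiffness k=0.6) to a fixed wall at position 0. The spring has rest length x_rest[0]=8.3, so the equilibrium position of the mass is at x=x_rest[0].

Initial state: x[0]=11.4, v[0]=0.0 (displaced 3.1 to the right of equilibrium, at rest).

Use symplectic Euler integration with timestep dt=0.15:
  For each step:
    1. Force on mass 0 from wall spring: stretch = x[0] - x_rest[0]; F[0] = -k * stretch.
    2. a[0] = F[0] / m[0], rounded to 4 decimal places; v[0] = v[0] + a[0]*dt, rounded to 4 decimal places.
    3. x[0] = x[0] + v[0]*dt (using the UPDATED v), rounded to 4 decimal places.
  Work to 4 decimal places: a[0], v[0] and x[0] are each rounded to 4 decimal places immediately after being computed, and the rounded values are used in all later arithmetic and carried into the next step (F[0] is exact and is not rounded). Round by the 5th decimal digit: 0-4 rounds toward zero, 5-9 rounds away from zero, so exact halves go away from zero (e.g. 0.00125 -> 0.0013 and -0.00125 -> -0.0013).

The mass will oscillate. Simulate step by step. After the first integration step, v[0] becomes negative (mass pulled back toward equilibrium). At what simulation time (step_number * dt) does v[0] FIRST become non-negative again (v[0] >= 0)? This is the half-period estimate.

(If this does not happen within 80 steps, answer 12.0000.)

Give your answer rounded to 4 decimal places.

Step 0: x=[11.4000] v=[0.0000]
Step 1: x=[11.3791] v=[-0.1395]
Step 2: x=[11.3374] v=[-0.2781]
Step 3: x=[11.2752] v=[-0.4148]
Step 4: x=[11.1929] v=[-0.5487]
Step 5: x=[11.0911] v=[-0.6789]
Step 6: x=[10.9704] v=[-0.8045]
Step 7: x=[10.8317] v=[-0.9247]
Step 8: x=[10.6759] v=[-1.0386]
Step 9: x=[10.5041] v=[-1.1455]
Step 10: x=[10.3174] v=[-1.2447]
Step 11: x=[10.1171] v=[-1.3355]
Step 12: x=[9.9045] v=[-1.4173]
Step 13: x=[9.6811] v=[-1.4895]
Step 14: x=[9.4484] v=[-1.5516]
Step 15: x=[9.2079] v=[-1.6033]
Step 16: x=[8.9613] v=[-1.6442]
Step 17: x=[8.7102] v=[-1.6740]
Step 18: x=[8.4563] v=[-1.6925]
Step 19: x=[8.2014] v=[-1.6995]
Step 20: x=[7.9471] v=[-1.6951]
Step 21: x=[7.6952] v=[-1.6792]
Step 22: x=[7.4474] v=[-1.6520]
Step 23: x=[7.2054] v=[-1.6136]
Step 24: x=[6.9708] v=[-1.5643]
Step 25: x=[6.7451] v=[-1.5045]
Step 26: x=[6.5299] v=[-1.4345]
Step 27: x=[6.3267] v=[-1.3549]
Step 28: x=[6.1368] v=[-1.2661]
Step 29: x=[5.9615] v=[-1.1688]
Step 30: x=[5.8020] v=[-1.0636]
Step 31: x=[5.6593] v=[-0.9512]
Step 32: x=[5.5344] v=[-0.8324]
Step 33: x=[5.4282] v=[-0.7079]
Step 34: x=[5.3414] v=[-0.5787]
Step 35: x=[5.2746] v=[-0.4456]
Step 36: x=[5.2282] v=[-0.3095]
Step 37: x=[5.2025] v=[-0.1713]
Step 38: x=[5.1977] v=[-0.0319]
Step 39: x=[5.2139] v=[0.1077]
First v>=0 after going negative at step 39, time=5.8500

Answer: 5.8500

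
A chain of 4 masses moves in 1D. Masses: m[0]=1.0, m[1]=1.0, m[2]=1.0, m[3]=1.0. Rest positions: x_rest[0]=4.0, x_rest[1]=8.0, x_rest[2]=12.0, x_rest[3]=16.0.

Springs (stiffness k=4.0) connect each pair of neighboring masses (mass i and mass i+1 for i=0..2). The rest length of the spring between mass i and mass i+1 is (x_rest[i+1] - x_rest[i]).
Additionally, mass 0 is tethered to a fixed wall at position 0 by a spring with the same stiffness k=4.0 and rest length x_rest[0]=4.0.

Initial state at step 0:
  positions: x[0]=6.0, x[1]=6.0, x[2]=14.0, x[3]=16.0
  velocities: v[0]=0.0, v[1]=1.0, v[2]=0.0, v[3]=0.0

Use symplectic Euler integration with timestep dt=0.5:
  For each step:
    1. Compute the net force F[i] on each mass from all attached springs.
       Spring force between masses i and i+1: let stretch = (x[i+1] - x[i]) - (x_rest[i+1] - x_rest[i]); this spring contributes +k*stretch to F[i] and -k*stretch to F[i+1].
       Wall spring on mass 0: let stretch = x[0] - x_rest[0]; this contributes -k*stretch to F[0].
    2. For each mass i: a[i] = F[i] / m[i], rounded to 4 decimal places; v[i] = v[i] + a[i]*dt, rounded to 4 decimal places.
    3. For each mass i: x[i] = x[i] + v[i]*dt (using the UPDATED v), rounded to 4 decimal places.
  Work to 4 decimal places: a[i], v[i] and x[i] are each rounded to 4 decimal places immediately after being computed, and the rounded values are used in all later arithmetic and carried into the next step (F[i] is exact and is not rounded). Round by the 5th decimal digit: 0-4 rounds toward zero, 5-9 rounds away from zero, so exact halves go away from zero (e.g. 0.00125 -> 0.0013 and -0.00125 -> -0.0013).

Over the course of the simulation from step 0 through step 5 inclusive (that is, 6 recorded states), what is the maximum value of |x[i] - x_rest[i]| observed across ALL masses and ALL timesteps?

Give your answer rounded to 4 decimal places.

Answer: 6.5000

Derivation:
Step 0: x=[6.0000 6.0000 14.0000 16.0000] v=[0.0000 1.0000 0.0000 0.0000]
Step 1: x=[0.0000 14.5000 8.0000 18.0000] v=[-12.0000 17.0000 -12.0000 4.0000]
Step 2: x=[8.5000 2.0000 18.5000 14.0000] v=[17.0000 -25.0000 21.0000 -8.0000]
Step 3: x=[2.0000 12.5000 8.0000 18.5000] v=[-13.0000 21.0000 -21.0000 9.0000]
Step 4: x=[4.0000 8.0000 12.5000 16.5000] v=[4.0000 -9.0000 9.0000 -4.0000]
Step 5: x=[6.0000 4.0000 16.5000 14.5000] v=[4.0000 -8.0000 8.0000 -4.0000]
Max displacement = 6.5000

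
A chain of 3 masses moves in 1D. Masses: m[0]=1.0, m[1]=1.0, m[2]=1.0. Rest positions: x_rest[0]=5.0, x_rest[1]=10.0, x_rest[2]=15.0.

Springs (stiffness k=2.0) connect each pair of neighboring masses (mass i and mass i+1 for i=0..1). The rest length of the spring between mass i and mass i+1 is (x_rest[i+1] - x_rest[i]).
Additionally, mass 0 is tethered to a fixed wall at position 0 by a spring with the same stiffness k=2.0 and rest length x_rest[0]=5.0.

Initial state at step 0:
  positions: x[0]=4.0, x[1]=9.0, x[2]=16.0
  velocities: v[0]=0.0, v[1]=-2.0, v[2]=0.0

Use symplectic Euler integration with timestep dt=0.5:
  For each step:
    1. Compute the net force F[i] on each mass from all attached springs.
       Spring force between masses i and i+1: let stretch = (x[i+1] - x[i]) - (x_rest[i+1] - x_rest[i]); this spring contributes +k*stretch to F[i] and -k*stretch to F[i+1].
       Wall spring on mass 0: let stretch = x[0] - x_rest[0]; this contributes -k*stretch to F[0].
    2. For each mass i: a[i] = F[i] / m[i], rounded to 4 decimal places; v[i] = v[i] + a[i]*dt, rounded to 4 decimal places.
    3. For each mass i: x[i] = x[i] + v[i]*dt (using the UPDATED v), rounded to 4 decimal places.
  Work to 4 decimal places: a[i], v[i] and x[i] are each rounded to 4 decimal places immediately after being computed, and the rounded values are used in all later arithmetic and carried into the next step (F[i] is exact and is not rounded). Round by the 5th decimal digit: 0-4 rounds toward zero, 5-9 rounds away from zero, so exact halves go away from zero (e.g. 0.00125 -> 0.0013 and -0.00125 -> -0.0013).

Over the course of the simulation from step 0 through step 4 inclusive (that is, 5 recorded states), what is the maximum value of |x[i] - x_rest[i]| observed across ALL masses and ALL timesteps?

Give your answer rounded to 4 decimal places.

Step 0: x=[4.0000 9.0000 16.0000] v=[0.0000 -2.0000 0.0000]
Step 1: x=[4.5000 9.0000 15.0000] v=[1.0000 0.0000 -2.0000]
Step 2: x=[5.0000 9.7500 13.5000] v=[1.0000 1.5000 -3.0000]
Step 3: x=[5.3750 10.0000 12.6250] v=[0.7500 0.5000 -1.7500]
Step 4: x=[5.3750 9.2500 12.9375] v=[0.0000 -1.5000 0.6250]
Max displacement = 2.3750

Answer: 2.3750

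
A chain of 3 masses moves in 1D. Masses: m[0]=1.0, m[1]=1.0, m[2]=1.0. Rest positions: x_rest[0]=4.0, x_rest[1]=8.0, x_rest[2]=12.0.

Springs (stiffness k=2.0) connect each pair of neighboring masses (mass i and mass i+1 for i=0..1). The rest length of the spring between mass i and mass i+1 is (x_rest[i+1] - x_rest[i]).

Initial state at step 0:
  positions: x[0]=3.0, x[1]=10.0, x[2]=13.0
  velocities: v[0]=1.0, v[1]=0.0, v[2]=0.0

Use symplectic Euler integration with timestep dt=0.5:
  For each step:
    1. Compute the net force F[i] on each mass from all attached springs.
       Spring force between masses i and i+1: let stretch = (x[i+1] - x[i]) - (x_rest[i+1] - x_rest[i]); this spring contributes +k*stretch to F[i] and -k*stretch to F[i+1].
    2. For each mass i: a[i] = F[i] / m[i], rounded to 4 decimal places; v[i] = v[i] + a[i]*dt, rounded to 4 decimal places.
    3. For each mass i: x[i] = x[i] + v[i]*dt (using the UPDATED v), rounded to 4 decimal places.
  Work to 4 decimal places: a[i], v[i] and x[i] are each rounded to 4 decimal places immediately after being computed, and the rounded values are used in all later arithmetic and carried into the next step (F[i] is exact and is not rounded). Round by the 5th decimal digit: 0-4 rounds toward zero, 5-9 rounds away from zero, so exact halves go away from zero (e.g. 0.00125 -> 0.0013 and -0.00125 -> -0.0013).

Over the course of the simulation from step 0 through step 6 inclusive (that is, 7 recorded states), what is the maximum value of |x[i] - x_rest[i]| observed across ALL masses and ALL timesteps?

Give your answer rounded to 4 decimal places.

Step 0: x=[3.0000 10.0000 13.0000] v=[1.0000 0.0000 0.0000]
Step 1: x=[5.0000 8.0000 13.5000] v=[4.0000 -4.0000 1.0000]
Step 2: x=[6.5000 7.2500 13.2500] v=[3.0000 -1.5000 -0.5000]
Step 3: x=[6.3750 9.1250 12.0000] v=[-0.2500 3.7500 -2.5000]
Step 4: x=[5.6250 11.0625 11.3125] v=[-1.5000 3.8750 -1.3750]
Step 5: x=[5.5938 10.4063 12.5000] v=[-0.0625 -1.3125 2.3750]
Step 6: x=[5.9688 8.3907 14.6407] v=[0.7500 -4.0313 4.2813]
Max displacement = 3.0625

Answer: 3.0625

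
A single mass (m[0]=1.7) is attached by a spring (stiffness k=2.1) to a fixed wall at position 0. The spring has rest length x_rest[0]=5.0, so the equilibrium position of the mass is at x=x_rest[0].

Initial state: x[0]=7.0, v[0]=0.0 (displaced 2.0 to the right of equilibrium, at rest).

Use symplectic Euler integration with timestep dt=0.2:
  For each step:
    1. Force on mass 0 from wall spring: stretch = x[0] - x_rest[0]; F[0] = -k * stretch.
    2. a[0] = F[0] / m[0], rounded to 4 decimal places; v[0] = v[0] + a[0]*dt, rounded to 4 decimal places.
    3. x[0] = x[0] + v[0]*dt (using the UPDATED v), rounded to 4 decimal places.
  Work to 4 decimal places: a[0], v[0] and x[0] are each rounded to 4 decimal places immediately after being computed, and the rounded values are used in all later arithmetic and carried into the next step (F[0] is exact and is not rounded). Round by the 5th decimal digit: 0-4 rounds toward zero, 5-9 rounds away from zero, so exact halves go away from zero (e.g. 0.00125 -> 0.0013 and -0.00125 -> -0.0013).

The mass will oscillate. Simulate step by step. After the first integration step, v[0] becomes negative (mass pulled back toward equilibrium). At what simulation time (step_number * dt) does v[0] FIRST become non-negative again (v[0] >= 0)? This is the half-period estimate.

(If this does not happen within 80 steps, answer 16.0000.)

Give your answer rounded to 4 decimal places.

Step 0: x=[7.0000] v=[0.0000]
Step 1: x=[6.9012] v=[-0.4941]
Step 2: x=[6.7084] v=[-0.9638]
Step 3: x=[6.4312] v=[-1.3859]
Step 4: x=[6.0833] v=[-1.7395]
Step 5: x=[5.6819] v=[-2.0071]
Step 6: x=[5.2468] v=[-2.1756]
Step 7: x=[4.7995] v=[-2.2366]
Step 8: x=[4.3621] v=[-2.1871]
Step 9: x=[3.9562] v=[-2.0295]
Step 10: x=[3.6019] v=[-1.7716]
Step 11: x=[3.3167] v=[-1.4262]
Step 12: x=[3.1146] v=[-1.0103]
Step 13: x=[3.0057] v=[-0.5445]
Step 14: x=[2.9953] v=[-0.0518]
Step 15: x=[3.0840] v=[0.4435]
First v>=0 after going negative at step 15, time=3.0000

Answer: 3.0000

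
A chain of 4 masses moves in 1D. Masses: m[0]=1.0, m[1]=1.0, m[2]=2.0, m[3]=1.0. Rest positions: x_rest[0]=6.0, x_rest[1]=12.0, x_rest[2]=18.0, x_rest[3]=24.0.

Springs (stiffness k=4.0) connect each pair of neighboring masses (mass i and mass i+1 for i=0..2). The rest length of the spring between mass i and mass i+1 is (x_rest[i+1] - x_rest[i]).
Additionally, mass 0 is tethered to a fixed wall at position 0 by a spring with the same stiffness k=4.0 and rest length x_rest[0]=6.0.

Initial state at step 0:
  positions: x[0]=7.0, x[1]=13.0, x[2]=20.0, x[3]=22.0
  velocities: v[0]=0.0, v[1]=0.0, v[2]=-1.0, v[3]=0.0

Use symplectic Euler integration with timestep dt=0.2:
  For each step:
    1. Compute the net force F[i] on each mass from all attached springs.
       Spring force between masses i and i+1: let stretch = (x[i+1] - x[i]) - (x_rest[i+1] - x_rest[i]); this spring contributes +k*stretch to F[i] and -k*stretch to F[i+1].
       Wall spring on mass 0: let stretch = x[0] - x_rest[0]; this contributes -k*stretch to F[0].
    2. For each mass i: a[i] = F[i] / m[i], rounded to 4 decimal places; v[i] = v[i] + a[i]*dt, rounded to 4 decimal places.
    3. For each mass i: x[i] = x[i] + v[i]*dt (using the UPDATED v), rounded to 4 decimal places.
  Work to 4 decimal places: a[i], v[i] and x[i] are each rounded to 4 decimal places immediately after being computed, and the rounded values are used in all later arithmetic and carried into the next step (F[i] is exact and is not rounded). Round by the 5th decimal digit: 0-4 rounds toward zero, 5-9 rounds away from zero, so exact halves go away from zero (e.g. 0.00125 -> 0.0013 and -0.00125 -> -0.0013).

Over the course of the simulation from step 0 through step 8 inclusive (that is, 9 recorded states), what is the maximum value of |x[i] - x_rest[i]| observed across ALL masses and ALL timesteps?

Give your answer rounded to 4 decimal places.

Step 0: x=[7.0000 13.0000 20.0000 22.0000] v=[0.0000 0.0000 -1.0000 0.0000]
Step 1: x=[6.8400 13.1600 19.4000 22.6400] v=[-0.8000 0.8000 -3.0000 3.2000]
Step 2: x=[6.5968 13.3072 18.5600 23.7216] v=[-1.2160 0.7360 -4.2000 5.4080]
Step 3: x=[6.3718 13.2212 17.7127 24.9373] v=[-1.1251 -0.4301 -4.2365 6.0787]
Step 4: x=[6.2232 12.7579 17.0840 25.9571] v=[-0.7430 -2.3164 -3.1433 5.0990]
Step 5: x=[6.1244 11.9412 16.8191 26.5172] v=[-0.4938 -4.0833 -1.3245 2.8005]
Step 6: x=[5.9764 10.9743 16.9398 26.4856] v=[-0.7399 -4.8344 0.6036 -0.1580]
Step 7: x=[5.6719 10.1622 17.3469 25.8867] v=[-1.5227 -4.0603 2.0357 -2.9946]
Step 8: x=[5.1783 9.7812 17.8624 24.8814] v=[-2.4680 -1.9048 2.5777 -5.0264]
Max displacement = 2.5172

Answer: 2.5172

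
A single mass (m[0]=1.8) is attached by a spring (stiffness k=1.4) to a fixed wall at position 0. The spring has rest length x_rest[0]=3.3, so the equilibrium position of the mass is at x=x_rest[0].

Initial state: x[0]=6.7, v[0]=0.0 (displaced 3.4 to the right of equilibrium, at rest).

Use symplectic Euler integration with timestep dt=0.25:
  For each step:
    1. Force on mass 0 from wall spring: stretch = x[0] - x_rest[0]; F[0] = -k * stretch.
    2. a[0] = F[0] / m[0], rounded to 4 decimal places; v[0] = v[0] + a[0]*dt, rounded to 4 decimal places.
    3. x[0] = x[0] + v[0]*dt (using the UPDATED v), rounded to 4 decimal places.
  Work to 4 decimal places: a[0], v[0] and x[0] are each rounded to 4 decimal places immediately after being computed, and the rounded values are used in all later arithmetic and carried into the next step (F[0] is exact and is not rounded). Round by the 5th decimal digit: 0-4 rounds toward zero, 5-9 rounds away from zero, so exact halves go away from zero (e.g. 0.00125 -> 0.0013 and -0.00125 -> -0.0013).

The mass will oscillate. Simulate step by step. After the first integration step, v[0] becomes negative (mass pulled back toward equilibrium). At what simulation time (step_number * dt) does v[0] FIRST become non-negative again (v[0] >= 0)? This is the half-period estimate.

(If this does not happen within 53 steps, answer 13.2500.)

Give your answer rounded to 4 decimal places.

Step 0: x=[6.7000] v=[0.0000]
Step 1: x=[6.5347] v=[-0.6611]
Step 2: x=[6.2122] v=[-1.2901]
Step 3: x=[5.7481] v=[-1.8564]
Step 4: x=[5.1650] v=[-2.3324]
Step 5: x=[4.4912] v=[-2.6951]
Step 6: x=[3.7595] v=[-2.9267]
Step 7: x=[3.0055] v=[-3.0161]
Step 8: x=[2.2658] v=[-2.9588]
Step 9: x=[1.5764] v=[-2.7577]
Step 10: x=[0.9708] v=[-2.4226]
Step 11: x=[0.4784] v=[-1.9697]
Step 12: x=[0.1231] v=[-1.4211]
Step 13: x=[-0.0778] v=[-0.8034]
Step 14: x=[-0.1145] v=[-0.1466]
Step 15: x=[0.0148] v=[0.5173]
First v>=0 after going negative at step 15, time=3.7500

Answer: 3.7500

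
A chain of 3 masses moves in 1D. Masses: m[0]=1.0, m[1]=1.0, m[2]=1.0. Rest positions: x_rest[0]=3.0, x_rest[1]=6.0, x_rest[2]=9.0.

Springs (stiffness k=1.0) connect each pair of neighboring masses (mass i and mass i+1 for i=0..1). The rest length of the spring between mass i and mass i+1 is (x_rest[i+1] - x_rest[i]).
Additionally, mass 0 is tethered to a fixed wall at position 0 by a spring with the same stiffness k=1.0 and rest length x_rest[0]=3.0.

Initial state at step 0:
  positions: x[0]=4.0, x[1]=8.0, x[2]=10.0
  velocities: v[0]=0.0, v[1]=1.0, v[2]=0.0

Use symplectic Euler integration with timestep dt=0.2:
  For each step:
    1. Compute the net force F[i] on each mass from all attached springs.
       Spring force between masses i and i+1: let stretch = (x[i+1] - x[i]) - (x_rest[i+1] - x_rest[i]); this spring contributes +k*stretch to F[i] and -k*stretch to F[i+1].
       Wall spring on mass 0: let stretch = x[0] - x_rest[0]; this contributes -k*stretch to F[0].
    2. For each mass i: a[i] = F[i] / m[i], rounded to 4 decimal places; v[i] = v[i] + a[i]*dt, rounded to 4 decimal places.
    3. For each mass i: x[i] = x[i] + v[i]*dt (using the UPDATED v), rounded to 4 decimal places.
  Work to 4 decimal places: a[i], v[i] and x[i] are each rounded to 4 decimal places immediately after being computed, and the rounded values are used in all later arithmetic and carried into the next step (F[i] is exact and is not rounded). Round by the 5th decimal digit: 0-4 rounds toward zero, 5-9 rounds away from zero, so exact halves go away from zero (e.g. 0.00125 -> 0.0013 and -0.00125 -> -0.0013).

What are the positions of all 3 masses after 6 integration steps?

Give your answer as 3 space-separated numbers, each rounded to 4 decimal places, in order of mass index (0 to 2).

Answer: 4.0353 7.5437 10.7747

Derivation:
Step 0: x=[4.0000 8.0000 10.0000] v=[0.0000 1.0000 0.0000]
Step 1: x=[4.0000 8.1200 10.0400] v=[0.0000 0.6000 0.2000]
Step 2: x=[4.0048 8.1520 10.1232] v=[0.0240 0.1600 0.4160]
Step 3: x=[4.0153 8.0970 10.2476] v=[0.0525 -0.2752 0.6218]
Step 4: x=[4.0285 7.9647 10.4059] v=[0.0658 -0.6614 0.7917]
Step 5: x=[4.0380 7.7726 10.5866] v=[0.0473 -0.9604 0.9035]
Step 6: x=[4.0353 7.5437 10.7747] v=[-0.0134 -1.1445 0.9407]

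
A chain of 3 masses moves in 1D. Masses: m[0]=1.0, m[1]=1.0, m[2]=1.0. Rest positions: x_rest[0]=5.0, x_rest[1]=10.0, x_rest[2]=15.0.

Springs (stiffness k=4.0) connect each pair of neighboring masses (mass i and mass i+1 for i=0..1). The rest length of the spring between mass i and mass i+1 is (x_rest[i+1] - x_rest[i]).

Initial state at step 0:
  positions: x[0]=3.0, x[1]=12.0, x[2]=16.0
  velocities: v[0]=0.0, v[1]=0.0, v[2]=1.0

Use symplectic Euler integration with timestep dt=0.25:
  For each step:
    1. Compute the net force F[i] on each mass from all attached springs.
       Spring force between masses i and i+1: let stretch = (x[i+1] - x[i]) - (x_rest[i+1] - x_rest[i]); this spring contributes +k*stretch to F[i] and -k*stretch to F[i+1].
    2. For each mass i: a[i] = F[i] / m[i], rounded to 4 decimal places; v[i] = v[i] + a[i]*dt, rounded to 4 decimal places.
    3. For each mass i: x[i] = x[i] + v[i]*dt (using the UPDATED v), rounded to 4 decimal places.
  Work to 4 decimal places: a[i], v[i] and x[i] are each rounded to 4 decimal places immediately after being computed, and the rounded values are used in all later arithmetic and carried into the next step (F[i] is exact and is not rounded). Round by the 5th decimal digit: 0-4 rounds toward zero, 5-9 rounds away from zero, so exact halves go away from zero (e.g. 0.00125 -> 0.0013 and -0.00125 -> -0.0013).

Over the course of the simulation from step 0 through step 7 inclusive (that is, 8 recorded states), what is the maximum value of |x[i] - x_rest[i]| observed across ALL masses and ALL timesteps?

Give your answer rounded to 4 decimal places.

Step 0: x=[3.0000 12.0000 16.0000] v=[0.0000 0.0000 1.0000]
Step 1: x=[4.0000 10.7500 16.5000] v=[4.0000 -5.0000 2.0000]
Step 2: x=[5.4375 9.2500 16.8125] v=[5.7500 -6.0000 1.2500]
Step 3: x=[6.5781 8.6875 16.4844] v=[4.5625 -2.2500 -1.3125]
Step 4: x=[6.9961 9.5469 15.4571] v=[1.6719 3.4375 -4.1094]
Step 5: x=[6.8018 11.2461 14.2022] v=[-0.7773 6.7969 -5.0196]
Step 6: x=[6.4686 12.5733 13.4583] v=[-1.3330 5.3087 -2.9757]
Step 7: x=[6.4115 12.5956 13.7431] v=[-0.2283 0.0890 1.1393]
Max displacement = 2.5956

Answer: 2.5956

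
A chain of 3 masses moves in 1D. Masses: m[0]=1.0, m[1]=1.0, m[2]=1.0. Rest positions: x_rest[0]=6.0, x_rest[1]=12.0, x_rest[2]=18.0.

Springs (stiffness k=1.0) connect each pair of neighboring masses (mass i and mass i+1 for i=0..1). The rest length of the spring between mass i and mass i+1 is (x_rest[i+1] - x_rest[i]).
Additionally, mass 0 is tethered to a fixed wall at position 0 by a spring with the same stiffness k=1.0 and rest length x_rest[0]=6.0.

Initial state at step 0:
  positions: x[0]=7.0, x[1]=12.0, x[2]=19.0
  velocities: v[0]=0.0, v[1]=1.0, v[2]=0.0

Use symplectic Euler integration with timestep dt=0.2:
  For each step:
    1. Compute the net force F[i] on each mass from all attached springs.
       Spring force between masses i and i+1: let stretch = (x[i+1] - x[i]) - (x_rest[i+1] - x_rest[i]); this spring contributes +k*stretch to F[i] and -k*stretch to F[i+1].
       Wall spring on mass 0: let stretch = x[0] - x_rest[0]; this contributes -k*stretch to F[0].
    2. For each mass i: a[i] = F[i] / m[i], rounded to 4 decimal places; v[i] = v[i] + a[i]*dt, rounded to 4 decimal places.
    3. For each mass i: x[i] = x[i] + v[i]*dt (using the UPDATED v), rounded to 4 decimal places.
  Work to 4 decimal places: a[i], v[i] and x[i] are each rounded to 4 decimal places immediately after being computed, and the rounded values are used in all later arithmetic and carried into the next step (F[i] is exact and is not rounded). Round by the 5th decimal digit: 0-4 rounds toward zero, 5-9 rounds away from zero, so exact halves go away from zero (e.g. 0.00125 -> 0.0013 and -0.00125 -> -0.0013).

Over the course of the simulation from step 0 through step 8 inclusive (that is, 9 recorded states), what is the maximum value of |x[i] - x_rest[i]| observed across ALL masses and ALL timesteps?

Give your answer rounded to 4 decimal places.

Answer: 1.8262

Derivation:
Step 0: x=[7.0000 12.0000 19.0000] v=[0.0000 1.0000 0.0000]
Step 1: x=[6.9200 12.2800 18.9600] v=[-0.4000 1.4000 -0.2000]
Step 2: x=[6.7776 12.6128 18.8928] v=[-0.7120 1.6640 -0.3360]
Step 3: x=[6.5975 12.9634 18.8144] v=[-0.9005 1.7530 -0.3920]
Step 4: x=[6.4081 13.2934 18.7420] v=[-0.9468 1.6500 -0.3622]
Step 5: x=[6.2378 13.5659 18.6916] v=[-0.8514 1.3627 -0.2519]
Step 6: x=[6.1111 13.7503 18.6762] v=[-0.6333 0.9222 -0.0770]
Step 7: x=[6.0456 13.8262 18.7038] v=[-0.3277 0.3795 0.1378]
Step 8: x=[6.0495 13.7860 18.7763] v=[0.0193 -0.2011 0.3623]
Max displacement = 1.8262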